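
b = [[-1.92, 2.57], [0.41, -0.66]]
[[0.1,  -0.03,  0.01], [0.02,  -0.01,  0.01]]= b @ [[-0.6,0.27,-0.11],  [-0.41,0.19,-0.08]]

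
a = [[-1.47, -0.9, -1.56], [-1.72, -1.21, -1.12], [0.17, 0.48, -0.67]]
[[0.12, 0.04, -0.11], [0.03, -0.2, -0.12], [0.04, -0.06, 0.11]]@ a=[[-0.26, -0.21, -0.16], [0.28, 0.16, 0.26], [0.06, 0.09, -0.07]]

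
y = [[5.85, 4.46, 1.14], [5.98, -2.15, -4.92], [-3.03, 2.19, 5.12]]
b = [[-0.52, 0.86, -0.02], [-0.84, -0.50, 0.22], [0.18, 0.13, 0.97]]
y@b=[[-6.58, 2.95, 1.97], [-2.19, 5.58, -5.36], [0.66, -3.04, 5.51]]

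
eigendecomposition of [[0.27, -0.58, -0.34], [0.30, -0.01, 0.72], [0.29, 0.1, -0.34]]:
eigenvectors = [[(0.75+0j), (0.75-0j), (-0.24+0j)], [(-0.04-0.59j), (-0.04+0.59j), (-0.72+0j)], [(0.14-0.24j), 0.14+0.24j, 0.65+0.00j]]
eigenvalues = [(0.24+0.56j), (0.24-0.56j), (-0.56+0j)]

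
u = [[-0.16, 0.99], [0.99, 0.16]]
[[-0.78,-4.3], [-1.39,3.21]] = u@[[-1.24,3.84], [-0.99,-3.72]]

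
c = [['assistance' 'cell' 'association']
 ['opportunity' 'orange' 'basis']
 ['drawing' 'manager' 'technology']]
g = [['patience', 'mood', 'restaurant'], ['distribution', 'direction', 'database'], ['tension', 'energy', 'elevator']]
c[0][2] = 'association'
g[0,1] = 'mood'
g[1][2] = 'database'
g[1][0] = 'distribution'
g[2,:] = ['tension', 'energy', 'elevator']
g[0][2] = 'restaurant'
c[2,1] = 'manager'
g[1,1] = 'direction'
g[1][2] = 'database'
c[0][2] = 'association'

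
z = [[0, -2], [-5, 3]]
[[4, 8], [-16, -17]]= z@[[2, 1], [-2, -4]]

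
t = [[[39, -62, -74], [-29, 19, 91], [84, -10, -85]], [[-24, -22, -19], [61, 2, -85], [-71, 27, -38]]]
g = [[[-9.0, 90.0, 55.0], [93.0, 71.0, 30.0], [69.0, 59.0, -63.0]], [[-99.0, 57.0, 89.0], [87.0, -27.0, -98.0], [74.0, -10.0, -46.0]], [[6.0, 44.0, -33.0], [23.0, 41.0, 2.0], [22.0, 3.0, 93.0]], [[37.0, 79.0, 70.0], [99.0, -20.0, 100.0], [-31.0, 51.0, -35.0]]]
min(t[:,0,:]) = -74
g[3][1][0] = 99.0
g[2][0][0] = 6.0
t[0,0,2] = -74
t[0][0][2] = -74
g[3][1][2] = 100.0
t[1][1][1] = 2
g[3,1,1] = -20.0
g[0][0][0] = -9.0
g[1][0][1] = 57.0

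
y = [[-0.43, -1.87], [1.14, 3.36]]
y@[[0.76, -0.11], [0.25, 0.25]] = [[-0.79, -0.42], [1.71, 0.71]]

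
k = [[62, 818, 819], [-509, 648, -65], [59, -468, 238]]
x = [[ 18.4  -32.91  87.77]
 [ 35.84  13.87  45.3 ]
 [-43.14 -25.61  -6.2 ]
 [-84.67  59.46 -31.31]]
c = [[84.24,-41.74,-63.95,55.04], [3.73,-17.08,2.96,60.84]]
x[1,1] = 13.87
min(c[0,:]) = -63.95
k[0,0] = 62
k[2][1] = -468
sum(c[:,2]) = -60.99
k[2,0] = 59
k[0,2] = 819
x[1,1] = 13.87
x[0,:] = [18.4, -32.91, 87.77]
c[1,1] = -17.08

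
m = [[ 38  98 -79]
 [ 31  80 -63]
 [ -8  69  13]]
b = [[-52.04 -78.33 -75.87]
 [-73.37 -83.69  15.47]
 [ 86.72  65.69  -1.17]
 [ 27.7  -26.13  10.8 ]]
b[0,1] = -78.33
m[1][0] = 31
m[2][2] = 13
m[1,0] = 31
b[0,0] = -52.04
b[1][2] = 15.47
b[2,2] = -1.17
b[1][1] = -83.69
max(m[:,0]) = 38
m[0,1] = 98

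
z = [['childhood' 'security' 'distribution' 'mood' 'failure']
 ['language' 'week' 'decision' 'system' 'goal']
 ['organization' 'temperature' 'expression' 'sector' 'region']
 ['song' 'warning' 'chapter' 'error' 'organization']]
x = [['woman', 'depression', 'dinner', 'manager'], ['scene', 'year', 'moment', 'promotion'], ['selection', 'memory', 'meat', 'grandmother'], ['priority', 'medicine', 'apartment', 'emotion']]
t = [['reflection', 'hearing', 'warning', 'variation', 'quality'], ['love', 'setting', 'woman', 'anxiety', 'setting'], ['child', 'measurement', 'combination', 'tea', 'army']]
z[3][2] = 'chapter'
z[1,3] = 'system'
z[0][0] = 'childhood'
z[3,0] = 'song'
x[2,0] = 'selection'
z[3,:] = ['song', 'warning', 'chapter', 'error', 'organization']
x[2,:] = ['selection', 'memory', 'meat', 'grandmother']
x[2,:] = ['selection', 'memory', 'meat', 'grandmother']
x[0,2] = 'dinner'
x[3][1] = 'medicine'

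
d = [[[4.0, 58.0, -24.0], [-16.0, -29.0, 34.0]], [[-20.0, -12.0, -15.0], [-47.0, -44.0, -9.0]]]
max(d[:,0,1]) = 58.0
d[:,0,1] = [58.0, -12.0]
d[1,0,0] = -20.0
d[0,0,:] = [4.0, 58.0, -24.0]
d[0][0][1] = 58.0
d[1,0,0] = -20.0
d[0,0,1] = 58.0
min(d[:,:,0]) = -47.0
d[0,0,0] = 4.0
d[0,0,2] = -24.0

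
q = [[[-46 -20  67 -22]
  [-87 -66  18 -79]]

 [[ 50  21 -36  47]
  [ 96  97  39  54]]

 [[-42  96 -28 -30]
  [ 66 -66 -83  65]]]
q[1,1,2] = 39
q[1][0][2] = -36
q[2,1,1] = -66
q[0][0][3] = -22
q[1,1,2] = 39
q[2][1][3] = 65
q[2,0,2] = -28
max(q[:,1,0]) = 96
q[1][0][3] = 47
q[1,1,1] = 97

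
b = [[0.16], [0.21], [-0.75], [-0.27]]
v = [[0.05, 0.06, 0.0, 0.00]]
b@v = [[0.01, 0.01, 0.0, 0.00], [0.01, 0.01, 0.00, 0.0], [-0.04, -0.04, 0.0, 0.00], [-0.01, -0.02, 0.0, 0.0]]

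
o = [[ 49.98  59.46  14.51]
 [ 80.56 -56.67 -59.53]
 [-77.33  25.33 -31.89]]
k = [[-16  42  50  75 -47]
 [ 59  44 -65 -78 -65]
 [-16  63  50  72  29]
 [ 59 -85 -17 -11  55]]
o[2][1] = 25.33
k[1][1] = 44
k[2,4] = 29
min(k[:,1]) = -85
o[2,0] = -77.33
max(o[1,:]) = 80.56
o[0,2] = 14.51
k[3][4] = 55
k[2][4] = 29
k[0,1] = 42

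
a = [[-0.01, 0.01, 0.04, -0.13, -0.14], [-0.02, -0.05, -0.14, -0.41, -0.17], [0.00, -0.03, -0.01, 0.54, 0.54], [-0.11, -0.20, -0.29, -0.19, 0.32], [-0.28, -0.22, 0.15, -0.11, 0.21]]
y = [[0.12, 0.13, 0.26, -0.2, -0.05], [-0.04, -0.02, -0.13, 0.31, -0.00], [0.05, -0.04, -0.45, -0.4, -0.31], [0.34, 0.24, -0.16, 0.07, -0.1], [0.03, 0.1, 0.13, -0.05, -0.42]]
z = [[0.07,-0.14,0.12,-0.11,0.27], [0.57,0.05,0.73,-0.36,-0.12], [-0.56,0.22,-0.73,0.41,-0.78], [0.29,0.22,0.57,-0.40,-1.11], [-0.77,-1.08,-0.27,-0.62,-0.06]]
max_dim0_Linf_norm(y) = 0.45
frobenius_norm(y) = 1.07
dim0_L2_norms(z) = [1.15, 1.13, 1.22, 0.92, 1.39]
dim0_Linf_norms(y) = [0.34, 0.24, 0.45, 0.4, 0.42]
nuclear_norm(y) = 2.06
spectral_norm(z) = 1.73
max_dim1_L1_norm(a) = 1.12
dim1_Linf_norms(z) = [0.27, 0.73, 0.78, 1.11, 1.08]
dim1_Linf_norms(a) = [0.14, 0.41, 0.54, 0.32, 0.28]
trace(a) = -0.05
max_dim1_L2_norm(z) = 1.49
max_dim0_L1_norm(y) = 1.13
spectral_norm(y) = 0.73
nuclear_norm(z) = 4.55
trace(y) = -0.70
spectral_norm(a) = 0.90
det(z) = -0.00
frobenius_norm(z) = 2.62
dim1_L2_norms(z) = [0.35, 1.0, 1.29, 1.36, 1.49]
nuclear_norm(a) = 1.90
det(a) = -0.00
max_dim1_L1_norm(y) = 1.25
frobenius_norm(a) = 1.15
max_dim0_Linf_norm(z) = 1.11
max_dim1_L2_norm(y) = 0.68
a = z @ y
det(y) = 0.00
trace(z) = -1.07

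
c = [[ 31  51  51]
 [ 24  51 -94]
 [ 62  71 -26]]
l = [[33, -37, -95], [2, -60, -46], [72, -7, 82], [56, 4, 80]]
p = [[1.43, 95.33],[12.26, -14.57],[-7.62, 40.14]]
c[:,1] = [51, 51, 71]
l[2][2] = 82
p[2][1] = 40.14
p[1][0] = 12.26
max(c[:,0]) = 62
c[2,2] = -26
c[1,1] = 51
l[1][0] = 2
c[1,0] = 24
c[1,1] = 51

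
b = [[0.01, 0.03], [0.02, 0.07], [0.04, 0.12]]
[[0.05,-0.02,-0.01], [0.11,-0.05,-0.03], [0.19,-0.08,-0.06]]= b @ [[0.33, -0.34, 0.02], [1.51, -0.55, -0.48]]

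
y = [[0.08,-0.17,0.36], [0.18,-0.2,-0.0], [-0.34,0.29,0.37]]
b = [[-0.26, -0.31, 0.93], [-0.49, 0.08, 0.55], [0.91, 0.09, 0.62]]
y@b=[[0.39, -0.01, 0.20], [0.05, -0.07, 0.06], [0.28, 0.16, 0.07]]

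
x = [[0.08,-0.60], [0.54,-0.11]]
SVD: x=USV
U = [[-0.80,-0.6],[-0.6,0.80]]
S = [0.67, 0.47]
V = [[-0.58, 0.81], [0.81, 0.58]]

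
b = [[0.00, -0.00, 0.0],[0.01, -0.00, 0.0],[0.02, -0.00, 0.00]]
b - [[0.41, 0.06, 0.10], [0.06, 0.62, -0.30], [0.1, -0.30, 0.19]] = [[-0.41, -0.06, -0.10], [-0.05, -0.62, 0.3], [-0.08, 0.30, -0.19]]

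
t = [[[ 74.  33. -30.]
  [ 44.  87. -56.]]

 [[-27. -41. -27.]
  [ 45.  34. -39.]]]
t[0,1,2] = -56.0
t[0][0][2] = -30.0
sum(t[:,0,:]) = -18.0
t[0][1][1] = 87.0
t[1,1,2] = -39.0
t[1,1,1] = 34.0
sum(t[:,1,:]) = 115.0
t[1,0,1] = -41.0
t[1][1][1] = 34.0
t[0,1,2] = -56.0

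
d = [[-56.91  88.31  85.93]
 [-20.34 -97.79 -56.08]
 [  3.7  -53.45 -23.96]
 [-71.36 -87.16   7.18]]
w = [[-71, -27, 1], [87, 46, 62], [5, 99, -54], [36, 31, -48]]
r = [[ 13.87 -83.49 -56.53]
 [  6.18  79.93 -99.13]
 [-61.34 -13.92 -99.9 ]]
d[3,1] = -87.16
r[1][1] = 79.93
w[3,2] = -48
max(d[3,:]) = 7.18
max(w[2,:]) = 99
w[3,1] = 31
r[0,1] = -83.49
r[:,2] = [-56.53, -99.13, -99.9]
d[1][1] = -97.79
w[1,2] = 62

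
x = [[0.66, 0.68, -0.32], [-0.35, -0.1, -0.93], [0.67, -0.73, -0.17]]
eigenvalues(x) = [(0.7+0.72j), (0.7-0.72j), (-1+0j)]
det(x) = -1.00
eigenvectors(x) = [[-0.70+0.00j, -0.70-0.00j, (-0.14+0j)], [-0.07-0.51j, -0.07+0.51j, 0.68+0.00j], [(-0.07+0.49j), (-0.07-0.49j), (0.72+0j)]]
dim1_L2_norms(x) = [1.0, 1.0, 1.01]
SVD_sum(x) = [[0.04, -0.03, 0.0], [-0.18, 0.16, -0.01], [0.74, -0.63, 0.04]] + [[0.62, 0.72, -0.02], [-0.18, -0.21, 0.01], [-0.07, -0.09, 0.00]] + [[0.0, -0.01, -0.30], [0.01, -0.04, -0.93], [0.00, -0.01, -0.21]]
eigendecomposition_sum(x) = [[(0.34+0.35j), 0.29-0.21j, (-0.21+0.27j)], [-0.22+0.28j, (0.18+0.19j), -0.22-0.13j], [(0.28-0.2j), -0.12-0.23j, 0.17+0.18j]] + [[0.34-0.35j,(0.29+0.21j),-0.21-0.27j], [-0.22-0.28j,(0.18-0.19j),(-0.22+0.13j)], [0.28+0.20j,-0.12+0.23j,(0.17-0.18j)]] + [[(-0.02-0j), (0.1-0j), (0.1-0j)],[0.10+0.00j, (-0.47+0j), (-0.49+0j)],[0.10+0.00j, -0.49+0.00j, -0.51+0.00j]]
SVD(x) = [[-0.05, -0.95, 0.30],[0.24, 0.28, 0.93],[-0.97, 0.11, 0.21]] @ diag([1.0057551871994799, 1.0003926437509534, 0.998083694762277]) @ [[-0.76, 0.65, -0.04], [-0.65, -0.76, 0.03], [0.01, -0.05, -1.0]]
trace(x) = 0.39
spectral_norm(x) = 1.01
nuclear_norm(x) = 3.00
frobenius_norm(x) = 1.73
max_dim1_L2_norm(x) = 1.01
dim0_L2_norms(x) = [1.0, 1.0, 1.0]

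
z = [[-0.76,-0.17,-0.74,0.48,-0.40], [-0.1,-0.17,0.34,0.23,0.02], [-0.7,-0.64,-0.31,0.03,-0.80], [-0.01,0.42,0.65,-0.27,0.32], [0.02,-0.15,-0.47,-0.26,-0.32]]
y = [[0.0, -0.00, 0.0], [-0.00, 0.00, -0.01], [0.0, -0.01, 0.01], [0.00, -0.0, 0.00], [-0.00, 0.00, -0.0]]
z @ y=[[0.0, 0.01, -0.01], [0.00, -0.0, 0.01], [0.0, 0.00, 0.0], [0.00, -0.01, 0.0], [0.0, 0.00, -0.0]]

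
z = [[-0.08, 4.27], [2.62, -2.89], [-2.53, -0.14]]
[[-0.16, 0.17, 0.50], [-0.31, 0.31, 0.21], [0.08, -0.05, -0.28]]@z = [[-0.81, -1.24],[0.31, -2.25],[0.57, 0.53]]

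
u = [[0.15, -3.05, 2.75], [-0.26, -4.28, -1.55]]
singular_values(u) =[5.27, 3.14]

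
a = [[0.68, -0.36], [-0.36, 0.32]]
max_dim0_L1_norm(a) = 1.04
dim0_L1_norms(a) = [1.04, 0.68]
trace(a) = 1.00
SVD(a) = [[-0.85, 0.53],[0.53, 0.85]] @ diag([0.9024922359499622, 0.09750776405003789]) @ [[-0.85, 0.53], [0.53, 0.85]]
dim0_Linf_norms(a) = [0.68, 0.36]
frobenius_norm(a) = 0.91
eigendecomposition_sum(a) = [[0.65,-0.40], [-0.4,0.25]] + [[0.03, 0.04], [0.04, 0.07]]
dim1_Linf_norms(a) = [0.68, 0.36]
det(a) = 0.09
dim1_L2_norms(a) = [0.77, 0.48]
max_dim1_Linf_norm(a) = 0.68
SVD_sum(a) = [[0.65, -0.4], [-0.4, 0.25]] + [[0.03, 0.04],[0.04, 0.07]]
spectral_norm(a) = 0.90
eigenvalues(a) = [0.9, 0.1]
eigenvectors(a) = [[0.85, 0.53], [-0.53, 0.85]]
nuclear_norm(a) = 1.00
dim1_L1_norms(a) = [1.04, 0.68]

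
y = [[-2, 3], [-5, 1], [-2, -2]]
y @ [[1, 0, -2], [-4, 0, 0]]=[[-14, 0, 4], [-9, 0, 10], [6, 0, 4]]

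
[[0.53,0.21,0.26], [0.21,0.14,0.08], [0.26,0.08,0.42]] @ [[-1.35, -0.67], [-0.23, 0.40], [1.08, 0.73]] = [[-0.48, -0.08], [-0.23, -0.03], [0.08, 0.16]]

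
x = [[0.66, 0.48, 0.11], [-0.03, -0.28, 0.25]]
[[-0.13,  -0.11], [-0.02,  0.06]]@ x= [[-0.08,  -0.03,  -0.04],[-0.02,  -0.03,  0.01]]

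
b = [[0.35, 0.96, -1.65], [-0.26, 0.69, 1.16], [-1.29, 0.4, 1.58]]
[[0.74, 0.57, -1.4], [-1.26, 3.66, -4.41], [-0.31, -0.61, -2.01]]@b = [[1.92, 0.54, -2.77], [4.3, -0.45, -0.64], [2.64, -1.52, -3.37]]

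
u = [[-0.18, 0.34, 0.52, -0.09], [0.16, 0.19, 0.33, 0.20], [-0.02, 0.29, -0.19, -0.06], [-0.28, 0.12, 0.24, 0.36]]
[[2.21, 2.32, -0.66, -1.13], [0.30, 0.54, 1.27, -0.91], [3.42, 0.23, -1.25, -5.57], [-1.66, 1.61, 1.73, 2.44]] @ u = [[0.30, 0.87, 1.77, -0.10],[0.26, 0.46, -0.13, -0.32],[1.01, 0.18, 0.76, -2.19],[-0.16, 0.54, -0.08, 1.25]]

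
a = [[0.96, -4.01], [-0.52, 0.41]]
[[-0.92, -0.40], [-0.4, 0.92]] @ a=[[-0.68, 3.53], [-0.86, 1.98]]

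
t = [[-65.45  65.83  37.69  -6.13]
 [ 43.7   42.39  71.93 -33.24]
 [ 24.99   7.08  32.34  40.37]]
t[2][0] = 24.99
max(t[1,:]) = 71.93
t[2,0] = 24.99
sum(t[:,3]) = 0.9999999999999929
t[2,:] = [24.99, 7.08, 32.34, 40.37]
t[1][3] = -33.24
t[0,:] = [-65.45, 65.83, 37.69, -6.13]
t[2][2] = 32.34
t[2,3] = 40.37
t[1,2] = 71.93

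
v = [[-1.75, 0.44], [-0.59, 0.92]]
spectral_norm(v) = 2.00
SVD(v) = [[-0.89, -0.46], [-0.46, 0.89]] @ diag([1.9985051121228798, 0.6757050516451065]) @ [[0.91, -0.41], [0.41, 0.91]]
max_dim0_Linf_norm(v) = 1.75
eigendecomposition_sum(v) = [[-1.72, 0.29], [-0.39, 0.07]] + [[-0.03, 0.15], [-0.2, 0.85]]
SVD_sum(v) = [[-1.62, 0.72], [-0.83, 0.37]] + [[-0.13,-0.28], [0.24,0.55]]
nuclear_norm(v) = 2.67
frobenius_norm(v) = 2.11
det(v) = -1.35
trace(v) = -0.83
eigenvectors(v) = [[-0.97,-0.17], [-0.22,-0.99]]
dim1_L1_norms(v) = [2.19, 1.51]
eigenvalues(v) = [-1.65, 0.82]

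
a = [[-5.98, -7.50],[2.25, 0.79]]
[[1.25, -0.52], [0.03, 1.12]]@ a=[[-8.65, -9.79], [2.34, 0.66]]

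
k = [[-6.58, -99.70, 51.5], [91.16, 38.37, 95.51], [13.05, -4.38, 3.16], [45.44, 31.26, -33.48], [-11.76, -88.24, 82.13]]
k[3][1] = 31.26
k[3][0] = 45.44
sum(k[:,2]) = 198.82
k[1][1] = 38.37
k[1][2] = 95.51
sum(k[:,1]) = -122.69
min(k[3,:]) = -33.48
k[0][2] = 51.5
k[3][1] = 31.26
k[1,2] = 95.51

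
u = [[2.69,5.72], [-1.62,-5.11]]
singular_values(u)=[8.27, 0.54]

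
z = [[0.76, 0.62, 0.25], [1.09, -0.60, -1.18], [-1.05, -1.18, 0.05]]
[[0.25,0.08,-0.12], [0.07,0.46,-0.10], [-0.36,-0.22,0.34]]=z @[[0.21,  0.16,  -0.01], [0.12,  0.03,  -0.27], [0.07,  -0.26,  0.21]]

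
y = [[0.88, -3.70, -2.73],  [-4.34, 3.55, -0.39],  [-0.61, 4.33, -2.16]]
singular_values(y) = [7.57, 3.5, 2.79]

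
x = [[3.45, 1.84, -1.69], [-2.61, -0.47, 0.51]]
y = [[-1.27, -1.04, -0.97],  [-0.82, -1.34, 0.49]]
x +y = [[2.18,0.80,-2.66], [-3.43,-1.81,1.00]]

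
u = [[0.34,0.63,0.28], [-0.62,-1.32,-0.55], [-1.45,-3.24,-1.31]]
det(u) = -0.001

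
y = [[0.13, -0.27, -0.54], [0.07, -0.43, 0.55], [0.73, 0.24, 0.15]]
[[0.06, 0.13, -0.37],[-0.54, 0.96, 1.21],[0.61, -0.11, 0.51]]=y@[[0.63, 0.22, 0.74], [0.87, -1.49, -0.97], [-0.39, 0.55, 1.35]]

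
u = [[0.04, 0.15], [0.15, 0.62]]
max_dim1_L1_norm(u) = 0.77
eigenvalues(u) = [0.0, 0.66]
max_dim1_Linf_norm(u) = 0.62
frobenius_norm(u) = 0.66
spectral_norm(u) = 0.66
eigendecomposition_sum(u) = [[0.00, -0.0], [-0.00, 0.0]] + [[0.04,0.15], [0.15,0.62]]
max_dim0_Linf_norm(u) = 0.62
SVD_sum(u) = [[0.04,  0.15], [0.15,  0.62]] + [[0.00, -0.0], [-0.00, 0.00]]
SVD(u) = [[-0.24, -0.97],[-0.97, 0.24]] @ diag([0.6564965543462901, 0.003503445653709873]) @ [[-0.24, -0.97],[-0.97, 0.24]]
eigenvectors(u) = [[-0.97, -0.24],[0.24, -0.97]]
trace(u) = 0.66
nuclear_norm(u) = 0.66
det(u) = 0.00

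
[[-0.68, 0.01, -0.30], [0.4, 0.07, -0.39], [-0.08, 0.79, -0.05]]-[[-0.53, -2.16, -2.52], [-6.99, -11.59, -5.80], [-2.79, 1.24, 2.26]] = [[-0.15,2.17,2.22], [7.39,11.66,5.41], [2.71,-0.45,-2.31]]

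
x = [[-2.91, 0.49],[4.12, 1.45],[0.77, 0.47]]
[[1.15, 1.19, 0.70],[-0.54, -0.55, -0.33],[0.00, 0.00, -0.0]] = x@[[-0.31,-0.32,-0.19], [0.51,0.53,0.31]]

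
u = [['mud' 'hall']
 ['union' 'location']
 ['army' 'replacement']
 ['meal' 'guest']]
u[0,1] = 'hall'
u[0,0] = 'mud'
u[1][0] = 'union'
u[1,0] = 'union'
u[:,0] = ['mud', 'union', 'army', 'meal']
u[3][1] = 'guest'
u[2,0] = 'army'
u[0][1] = 'hall'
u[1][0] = 'union'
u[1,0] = 'union'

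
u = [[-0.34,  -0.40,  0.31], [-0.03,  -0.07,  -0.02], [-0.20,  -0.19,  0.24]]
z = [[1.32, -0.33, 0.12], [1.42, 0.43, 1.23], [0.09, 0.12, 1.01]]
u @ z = [[-0.99,-0.02,-0.22], [-0.14,-0.02,-0.11], [-0.51,0.01,-0.02]]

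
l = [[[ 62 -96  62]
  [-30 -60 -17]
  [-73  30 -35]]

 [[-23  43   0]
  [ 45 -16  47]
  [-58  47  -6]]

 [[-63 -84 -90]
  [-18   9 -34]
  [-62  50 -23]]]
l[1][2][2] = -6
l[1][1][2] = 47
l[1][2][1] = 47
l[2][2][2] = -23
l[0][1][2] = -17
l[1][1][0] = 45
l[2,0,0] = -63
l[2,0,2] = -90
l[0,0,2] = 62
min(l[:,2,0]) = -73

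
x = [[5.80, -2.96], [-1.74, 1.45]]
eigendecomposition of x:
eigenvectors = [[0.95, 0.49], [-0.31, 0.87]]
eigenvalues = [6.77, 0.48]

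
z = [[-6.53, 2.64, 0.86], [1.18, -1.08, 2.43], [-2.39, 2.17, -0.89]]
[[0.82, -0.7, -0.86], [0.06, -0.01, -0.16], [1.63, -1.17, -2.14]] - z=[[7.35, -3.34, -1.72], [-1.12, 1.07, -2.59], [4.02, -3.34, -1.25]]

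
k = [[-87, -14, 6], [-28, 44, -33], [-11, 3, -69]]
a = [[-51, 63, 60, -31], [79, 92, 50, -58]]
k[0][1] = -14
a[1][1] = 92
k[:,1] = [-14, 44, 3]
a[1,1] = 92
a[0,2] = 60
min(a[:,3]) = -58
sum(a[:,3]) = -89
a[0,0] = -51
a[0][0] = -51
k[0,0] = -87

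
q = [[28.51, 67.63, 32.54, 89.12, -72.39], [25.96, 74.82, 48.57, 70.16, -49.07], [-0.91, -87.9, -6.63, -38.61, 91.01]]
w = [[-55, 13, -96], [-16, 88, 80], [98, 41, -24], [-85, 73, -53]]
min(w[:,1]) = 13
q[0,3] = 89.12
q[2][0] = -0.91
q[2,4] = 91.01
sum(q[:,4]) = -30.450000000000003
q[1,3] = 70.16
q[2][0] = -0.91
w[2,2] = -24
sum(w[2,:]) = 115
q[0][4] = -72.39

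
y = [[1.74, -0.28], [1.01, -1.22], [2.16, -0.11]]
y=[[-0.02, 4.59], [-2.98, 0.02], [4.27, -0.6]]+[[1.76, -4.87], [3.99, -1.24], [-2.11, 0.49]]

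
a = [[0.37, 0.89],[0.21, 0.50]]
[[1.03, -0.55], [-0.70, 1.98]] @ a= [[0.27,0.64], [0.16,0.37]]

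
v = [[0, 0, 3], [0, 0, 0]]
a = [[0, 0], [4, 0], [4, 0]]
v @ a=[[12, 0], [0, 0]]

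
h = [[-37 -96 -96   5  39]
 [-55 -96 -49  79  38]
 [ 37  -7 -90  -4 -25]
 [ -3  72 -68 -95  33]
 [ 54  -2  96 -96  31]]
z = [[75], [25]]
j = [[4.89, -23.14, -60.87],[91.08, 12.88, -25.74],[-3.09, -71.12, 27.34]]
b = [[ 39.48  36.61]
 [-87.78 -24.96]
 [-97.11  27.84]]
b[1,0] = -87.78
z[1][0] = 25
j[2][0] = -3.09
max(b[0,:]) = 39.48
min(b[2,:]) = -97.11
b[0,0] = 39.48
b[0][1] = 36.61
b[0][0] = 39.48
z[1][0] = 25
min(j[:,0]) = -3.09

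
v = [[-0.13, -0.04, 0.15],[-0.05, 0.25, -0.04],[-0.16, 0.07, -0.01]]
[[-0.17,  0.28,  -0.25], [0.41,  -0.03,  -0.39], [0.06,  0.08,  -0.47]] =v@[[0.35,-0.62,2.45], [1.66,-0.02,-1.03], [-0.39,1.35,0.18]]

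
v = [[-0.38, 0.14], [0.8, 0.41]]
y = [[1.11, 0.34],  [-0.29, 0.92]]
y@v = [[-0.15,0.29], [0.85,0.34]]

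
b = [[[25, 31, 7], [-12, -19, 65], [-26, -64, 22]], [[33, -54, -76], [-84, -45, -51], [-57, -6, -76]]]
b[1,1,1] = -45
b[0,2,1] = -64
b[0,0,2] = 7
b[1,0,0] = 33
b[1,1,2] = -51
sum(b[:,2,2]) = -54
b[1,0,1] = -54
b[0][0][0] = 25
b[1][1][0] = -84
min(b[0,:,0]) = -26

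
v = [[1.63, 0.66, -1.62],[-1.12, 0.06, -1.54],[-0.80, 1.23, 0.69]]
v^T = [[1.63, -1.12, -0.80], [0.66, 0.06, 1.23], [-1.62, -1.54, 0.69]]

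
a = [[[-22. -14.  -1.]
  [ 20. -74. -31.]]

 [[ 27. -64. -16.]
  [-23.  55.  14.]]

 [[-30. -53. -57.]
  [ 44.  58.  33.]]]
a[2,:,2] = [-57.0, 33.0]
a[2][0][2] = -57.0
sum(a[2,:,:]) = -5.0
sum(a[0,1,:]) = -85.0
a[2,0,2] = -57.0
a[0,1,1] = -74.0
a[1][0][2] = -16.0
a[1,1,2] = 14.0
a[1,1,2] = 14.0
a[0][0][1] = -14.0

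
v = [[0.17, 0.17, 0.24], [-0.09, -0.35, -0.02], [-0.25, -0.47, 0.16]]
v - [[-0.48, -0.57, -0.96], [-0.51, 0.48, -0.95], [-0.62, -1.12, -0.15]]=[[0.65, 0.74, 1.2], [0.42, -0.83, 0.93], [0.37, 0.65, 0.31]]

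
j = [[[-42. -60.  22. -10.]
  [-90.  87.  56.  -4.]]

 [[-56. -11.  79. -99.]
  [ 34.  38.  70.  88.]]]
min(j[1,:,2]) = 70.0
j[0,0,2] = 22.0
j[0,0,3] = -10.0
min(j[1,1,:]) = 34.0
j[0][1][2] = 56.0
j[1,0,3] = -99.0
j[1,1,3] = 88.0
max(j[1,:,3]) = 88.0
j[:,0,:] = [[-42.0, -60.0, 22.0, -10.0], [-56.0, -11.0, 79.0, -99.0]]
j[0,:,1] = [-60.0, 87.0]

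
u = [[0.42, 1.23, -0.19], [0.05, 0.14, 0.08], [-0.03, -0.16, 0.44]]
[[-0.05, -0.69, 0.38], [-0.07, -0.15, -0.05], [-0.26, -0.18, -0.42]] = u @ [[0.05,-0.02,0.12], [-0.16,-0.66,0.13], [-0.65,-0.66,-0.91]]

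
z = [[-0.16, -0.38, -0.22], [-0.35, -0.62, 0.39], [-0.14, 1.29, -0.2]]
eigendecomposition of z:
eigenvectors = [[-0.46, 0.74, -0.05],  [0.4, -0.0, -0.6],  [0.79, 0.67, 0.80]]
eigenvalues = [0.54, -0.36, -1.17]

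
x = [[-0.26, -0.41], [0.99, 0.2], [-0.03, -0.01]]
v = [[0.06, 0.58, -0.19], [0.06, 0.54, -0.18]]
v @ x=[[0.56,  0.09],  [0.52,  0.09]]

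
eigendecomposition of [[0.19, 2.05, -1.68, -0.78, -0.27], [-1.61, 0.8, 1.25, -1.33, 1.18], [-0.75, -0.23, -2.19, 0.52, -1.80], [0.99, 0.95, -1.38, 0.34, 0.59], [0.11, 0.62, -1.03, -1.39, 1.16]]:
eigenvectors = [[(0.51+0j), 0.20-0.48j, (0.2+0.48j), (0.2-0.33j), (0.2+0.33j)],[-0.07+0.00j, (0.53+0j), (0.53-0j), 0.17+0.21j, 0.17-0.21j],[0.81+0.00j, (-0.02+0.24j), (-0.02-0.24j), 0.29+0.06j, 0.29-0.06j],[0.15+0.00j, -0.28-0.43j, -0.28+0.43j, -0.38+0.39j, -0.38-0.39j],[0.24+0.00j, 0.12-0.33j, 0.12+0.33j, -0.63+0.00j, (-0.63-0j)]]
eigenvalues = [(-3.09+0j), (1.11+2.36j), (1.11-2.36j), (0.58+0.8j), (0.58-0.8j)]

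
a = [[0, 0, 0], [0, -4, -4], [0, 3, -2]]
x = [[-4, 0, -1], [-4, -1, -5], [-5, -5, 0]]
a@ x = [[0, 0, 0], [36, 24, 20], [-2, 7, -15]]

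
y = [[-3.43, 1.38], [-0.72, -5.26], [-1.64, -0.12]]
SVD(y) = [[0.29,0.87], [-0.96,0.26], [-0.01,0.43]] @ diag([5.4428604344023945, 3.864527175686176]) @ [[-0.05, 1.00], [-1.00, -0.05]]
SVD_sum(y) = [[-0.08, 1.55], [0.27, -5.21], [0.0, -0.04]] + [[-3.35, -0.17], [-0.99, -0.05], [-1.64, -0.08]]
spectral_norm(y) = 5.44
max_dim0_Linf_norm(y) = 5.26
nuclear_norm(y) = 9.31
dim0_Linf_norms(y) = [3.43, 5.26]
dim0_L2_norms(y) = [3.87, 5.44]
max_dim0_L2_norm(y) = 5.44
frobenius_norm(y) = 6.68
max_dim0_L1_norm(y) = 6.76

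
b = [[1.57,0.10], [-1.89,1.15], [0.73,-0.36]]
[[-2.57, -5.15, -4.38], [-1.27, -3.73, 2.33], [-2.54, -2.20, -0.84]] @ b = [[2.50,-4.6], [6.76,-5.26], [-0.44,-2.48]]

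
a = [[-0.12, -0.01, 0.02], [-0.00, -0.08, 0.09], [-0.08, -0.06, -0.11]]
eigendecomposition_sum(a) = [[-0.08-0.00j, 0.02-0.00j, 0.02+0.00j], [0.11+0.00j, (-0.03+0j), -0.03-0.00j], [-0.02-0.00j, (0.01-0j), 0.01+0.00j]] + [[-0.02-0.00j, -0.01+0.00j, 0.02j], [(-0.05+0.05j), -0.03+0.04j, (0.06+0.05j)], [-0.03-0.06j, -0.03-0.04j, -0.06+0.04j]] + [[-0.02+0.00j, (-0.01-0j), 0.00-0.02j],[(-0.05-0.05j), -0.03-0.04j, 0.06-0.05j],[(-0.03+0.06j), (-0.03+0.04j), -0.06-0.04j]]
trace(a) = -0.31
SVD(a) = [[-0.47,-0.58,-0.66], [0.23,-0.81,0.54], [-0.85,0.11,0.52]] @ diag([0.16719289051568226, 0.1305586647355941, 0.0806286079717976]) @ [[0.75,0.22,0.63], [0.47,0.49,-0.73], [0.47,-0.84,-0.26]]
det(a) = -0.00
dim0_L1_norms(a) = [0.2, 0.15, 0.22]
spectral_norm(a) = 0.17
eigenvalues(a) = [(-0.1+0j), (-0.11+0.08j), (-0.11-0.08j)]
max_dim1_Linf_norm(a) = 0.12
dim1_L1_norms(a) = [0.15, 0.17, 0.25]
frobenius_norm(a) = 0.23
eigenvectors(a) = [[0.58+0.00j, (0.13+0.16j), 0.13-0.16j], [-0.80+0.00j, 0.71+0.00j, (0.71-0j)], [(0.18+0j), -0.20+0.64j, (-0.2-0.64j)]]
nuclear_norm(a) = 0.38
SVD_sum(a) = [[-0.06, -0.02, -0.05], [0.03, 0.01, 0.02], [-0.11, -0.03, -0.09]] + [[-0.04, -0.04, 0.06], [-0.05, -0.05, 0.08], [0.01, 0.01, -0.01]] + [[-0.03, 0.04, 0.01], [0.02, -0.04, -0.01], [0.02, -0.04, -0.01]]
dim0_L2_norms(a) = [0.14, 0.1, 0.14]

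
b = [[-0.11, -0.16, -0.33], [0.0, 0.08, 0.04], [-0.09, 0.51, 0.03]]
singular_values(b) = [0.56, 0.33, 0.0]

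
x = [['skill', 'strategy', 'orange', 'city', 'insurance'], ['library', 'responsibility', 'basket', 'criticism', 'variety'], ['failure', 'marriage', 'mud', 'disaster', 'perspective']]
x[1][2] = 'basket'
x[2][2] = 'mud'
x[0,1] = 'strategy'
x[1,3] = 'criticism'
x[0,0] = 'skill'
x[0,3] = 'city'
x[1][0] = 'library'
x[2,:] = ['failure', 'marriage', 'mud', 'disaster', 'perspective']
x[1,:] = ['library', 'responsibility', 'basket', 'criticism', 'variety']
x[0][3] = 'city'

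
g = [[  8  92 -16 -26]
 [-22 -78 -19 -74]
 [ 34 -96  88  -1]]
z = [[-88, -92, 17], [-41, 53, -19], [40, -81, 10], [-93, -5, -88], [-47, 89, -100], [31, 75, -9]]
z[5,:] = [31, 75, -9]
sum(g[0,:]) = 58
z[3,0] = -93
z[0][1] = -92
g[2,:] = [34, -96, 88, -1]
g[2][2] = 88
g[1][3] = -74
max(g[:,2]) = 88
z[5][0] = 31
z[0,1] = -92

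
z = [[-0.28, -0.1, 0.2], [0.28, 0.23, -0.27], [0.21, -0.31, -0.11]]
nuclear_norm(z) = 0.99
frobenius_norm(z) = 0.70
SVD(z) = [[-0.62, -0.01, 0.79],[0.75, -0.3, 0.59],[0.24, 0.95, 0.19]] @ diag([0.5805312581518358, 0.38358248121384814, 0.02734846274426296]) @ [[0.74,0.28,-0.61],  [0.3,-0.95,-0.06],  [-0.59,-0.14,-0.79]]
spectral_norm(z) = 0.58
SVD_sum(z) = [[-0.27, -0.10, 0.22], [0.32, 0.12, -0.26], [0.1, 0.04, -0.08]] + [[-0.0, 0.00, 0.00], [-0.04, 0.11, 0.01], [0.11, -0.35, -0.02]] + [[-0.01, -0.0, -0.02], [-0.01, -0.0, -0.01], [-0.00, -0.00, -0.0]]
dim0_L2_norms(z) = [0.45, 0.4, 0.35]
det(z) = 0.01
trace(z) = -0.16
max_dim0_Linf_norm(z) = 0.31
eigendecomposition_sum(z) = [[-0.22, 0.04, 0.15], [0.21, -0.03, -0.14], [0.31, -0.05, -0.21]] + [[-0.02, -0.02, -0.01], [-0.01, -0.01, -0.00], [-0.03, -0.02, -0.01]] + [[-0.03, -0.12, 0.06], [0.08, 0.27, -0.13], [-0.07, -0.24, 0.11]]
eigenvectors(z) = [[0.51,  -0.57,  0.32],  [-0.48,  -0.2,  -0.71],  [-0.72,  -0.79,  0.63]]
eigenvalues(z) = [-0.47, -0.04, 0.35]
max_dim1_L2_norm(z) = 0.45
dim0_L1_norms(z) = [0.77, 0.64, 0.58]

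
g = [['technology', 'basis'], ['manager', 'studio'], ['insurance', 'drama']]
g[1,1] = 'studio'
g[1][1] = 'studio'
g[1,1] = 'studio'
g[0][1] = 'basis'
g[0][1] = 'basis'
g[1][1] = 'studio'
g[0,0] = 'technology'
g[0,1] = 'basis'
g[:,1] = ['basis', 'studio', 'drama']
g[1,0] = 'manager'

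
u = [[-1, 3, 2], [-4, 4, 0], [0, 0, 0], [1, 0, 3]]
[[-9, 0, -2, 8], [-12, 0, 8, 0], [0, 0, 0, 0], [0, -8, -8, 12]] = u @ [[0, 4, -2, 0], [-3, 4, 0, 0], [0, -4, -2, 4]]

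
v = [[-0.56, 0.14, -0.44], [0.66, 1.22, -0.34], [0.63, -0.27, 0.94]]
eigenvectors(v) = [[0.78, 0.23, -0.14],[-0.42, -0.6, -0.93],[-0.46, -0.76, 0.33]]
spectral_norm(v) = 1.47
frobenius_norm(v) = 1.98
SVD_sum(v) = [[0.03, 0.24, -0.16], [0.15, 1.05, -0.70], [-0.08, -0.55, 0.37]] + [[-0.52, -0.16, -0.36], [0.52, 0.16, 0.36], [0.76, 0.24, 0.52]] + [[-0.08, 0.06, 0.08], [-0.01, 0.01, 0.01], [-0.05, 0.04, 0.05]]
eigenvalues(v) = [-0.38, 0.54, 1.44]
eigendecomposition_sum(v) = [[-0.46, 0.01, -0.15], [0.25, -0.01, 0.08], [0.27, -0.01, 0.09]] + [[-0.12, -0.04, -0.17], [0.31, 0.11, 0.43], [0.4, 0.14, 0.55]] + [[0.01, 0.17, -0.13], [0.1, 1.12, -0.85], [-0.04, -0.4, 0.30]]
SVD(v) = [[-0.20, -0.49, -0.85], [-0.87, 0.49, -0.08], [0.45, 0.72, -0.53]] @ diag([1.4664451389574464, 1.32166087336384, 0.15017053721422405]) @ [[-0.12, -0.82, 0.55], [0.80, 0.25, 0.55], [0.59, -0.51, -0.63]]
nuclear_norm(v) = 2.94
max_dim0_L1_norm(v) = 1.85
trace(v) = 1.60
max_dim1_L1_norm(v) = 2.22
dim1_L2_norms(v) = [0.73, 1.43, 1.16]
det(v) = -0.29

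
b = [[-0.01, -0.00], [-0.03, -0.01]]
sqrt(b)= [[0.00+0.10j,0j], [0.15j,0.1j]]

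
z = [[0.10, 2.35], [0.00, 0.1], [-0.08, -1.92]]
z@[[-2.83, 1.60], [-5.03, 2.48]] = [[-12.1, 5.99], [-0.50, 0.25], [9.88, -4.89]]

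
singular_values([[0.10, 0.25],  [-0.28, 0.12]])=[0.3, 0.27]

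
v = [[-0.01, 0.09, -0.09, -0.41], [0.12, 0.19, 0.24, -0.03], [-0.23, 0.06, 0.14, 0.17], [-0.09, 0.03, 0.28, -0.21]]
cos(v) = [[0.97, 0.0, 0.05, -0.04], [0.02, 0.97, -0.03, 0.00], [0.02, -0.0, 0.95, -0.04], [0.02, -0.00, 0.00, 0.94]]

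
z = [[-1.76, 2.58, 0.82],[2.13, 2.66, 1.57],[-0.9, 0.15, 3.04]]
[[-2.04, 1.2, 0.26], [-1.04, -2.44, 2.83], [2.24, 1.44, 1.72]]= z@ [[0.12,-0.97,0.52], [-0.97,-0.26,0.23], [0.82,0.20,0.71]]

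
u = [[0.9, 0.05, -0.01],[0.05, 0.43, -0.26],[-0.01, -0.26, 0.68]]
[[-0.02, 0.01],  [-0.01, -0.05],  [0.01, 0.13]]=u @[[-0.02, 0.01], [-0.03, -0.02], [0.00, 0.18]]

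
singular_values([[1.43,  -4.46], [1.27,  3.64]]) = [5.77, 1.89]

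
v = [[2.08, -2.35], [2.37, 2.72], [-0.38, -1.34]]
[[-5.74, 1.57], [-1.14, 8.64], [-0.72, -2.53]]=v@[[-1.63, 2.19], [1.00, 1.27]]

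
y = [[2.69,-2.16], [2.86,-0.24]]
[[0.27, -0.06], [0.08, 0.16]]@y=[[0.55, -0.57], [0.67, -0.21]]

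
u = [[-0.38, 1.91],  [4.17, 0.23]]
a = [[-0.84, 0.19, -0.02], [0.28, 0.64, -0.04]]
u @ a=[[0.85, 1.15, -0.07], [-3.44, 0.94, -0.09]]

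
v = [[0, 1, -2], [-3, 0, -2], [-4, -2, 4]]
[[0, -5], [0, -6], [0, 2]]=v@[[0, 2], [0, -5], [0, 0]]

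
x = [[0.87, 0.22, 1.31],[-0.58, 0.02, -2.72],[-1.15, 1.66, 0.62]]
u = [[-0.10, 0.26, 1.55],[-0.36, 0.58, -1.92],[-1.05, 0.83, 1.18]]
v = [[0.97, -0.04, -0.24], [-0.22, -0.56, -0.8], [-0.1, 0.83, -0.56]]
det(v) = 1.01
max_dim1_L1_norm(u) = 3.06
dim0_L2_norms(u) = [1.11, 1.05, 2.74]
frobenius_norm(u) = 3.13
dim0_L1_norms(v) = [1.29, 1.43, 1.6]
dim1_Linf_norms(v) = [0.97, 0.8, 0.83]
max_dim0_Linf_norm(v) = 0.97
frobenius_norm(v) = 1.74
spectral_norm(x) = 3.18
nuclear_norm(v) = 3.01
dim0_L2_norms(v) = [1.0, 1.0, 1.01]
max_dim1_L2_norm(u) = 2.04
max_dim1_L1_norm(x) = 3.43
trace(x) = 1.51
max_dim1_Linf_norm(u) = 1.92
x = v + u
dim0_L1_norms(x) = [2.6, 1.9, 4.65]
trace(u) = 1.66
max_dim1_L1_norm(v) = 1.58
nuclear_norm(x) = 5.79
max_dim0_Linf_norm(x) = 2.72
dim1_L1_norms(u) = [1.91, 2.86, 3.06]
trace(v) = -0.15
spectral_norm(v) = 1.01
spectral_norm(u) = 2.75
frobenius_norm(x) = 3.84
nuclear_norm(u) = 4.45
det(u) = 0.89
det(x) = 3.48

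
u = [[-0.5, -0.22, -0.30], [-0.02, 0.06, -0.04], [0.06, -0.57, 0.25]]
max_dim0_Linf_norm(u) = 0.57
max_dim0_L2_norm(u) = 0.61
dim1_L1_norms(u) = [1.02, 0.12, 0.88]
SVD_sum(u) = [[-0.17,-0.37,0.00], [0.02,0.04,-0.0], [-0.21,-0.45,0.00]] + [[-0.33, 0.15, -0.30], [-0.04, 0.02, -0.04], [0.27, -0.12, 0.25]] + [[-0.0, 0.00, 0.00], [0.00, -0.00, -0.0], [0.0, -0.00, -0.00]]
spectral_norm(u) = 0.64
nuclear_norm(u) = 1.26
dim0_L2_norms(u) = [0.5, 0.61, 0.39]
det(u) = 0.00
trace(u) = -0.19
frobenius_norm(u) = 0.89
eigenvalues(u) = [-0.49, 0.31, -0.01]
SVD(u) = [[0.64,0.77,-0.03], [-0.07,0.1,0.99], [0.77,-0.63,0.12]] @ diag([0.6419537036611627, 0.6106464526362481, 0.002520364751928082]) @ [[-0.42, -0.91, 0.01], [-0.7, 0.32, -0.64], [0.58, -0.28, -0.77]]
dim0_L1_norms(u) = [0.58, 0.85, 0.59]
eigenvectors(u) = [[1.00,-0.32,-0.59], [0.03,-0.13,0.28], [-0.06,0.94,0.76]]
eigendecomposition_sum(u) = [[-0.49, -0.42, -0.22],[-0.02, -0.01, -0.01],[0.03, 0.02, 0.01]] + [[-0.01, 0.19, -0.08], [-0.00, 0.08, -0.03], [0.03, -0.58, 0.24]] + [[-0.0, 0.01, 0.0], [0.0, -0.00, -0.00], [0.00, -0.01, -0.0]]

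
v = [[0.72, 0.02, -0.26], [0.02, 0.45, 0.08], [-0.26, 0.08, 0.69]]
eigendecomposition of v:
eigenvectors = [[-0.72, -0.53, -0.45], [0.08, -0.71, 0.7], [0.69, -0.47, -0.55]]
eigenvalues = [0.97, 0.52, 0.37]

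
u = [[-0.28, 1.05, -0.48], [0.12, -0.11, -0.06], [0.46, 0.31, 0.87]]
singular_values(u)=[1.23, 0.98, 0.13]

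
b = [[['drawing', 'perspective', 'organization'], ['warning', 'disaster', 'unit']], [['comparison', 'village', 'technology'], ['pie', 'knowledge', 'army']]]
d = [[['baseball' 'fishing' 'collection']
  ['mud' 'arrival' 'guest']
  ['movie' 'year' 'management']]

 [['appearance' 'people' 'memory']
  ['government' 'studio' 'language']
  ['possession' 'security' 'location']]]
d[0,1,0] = 'mud'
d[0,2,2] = 'management'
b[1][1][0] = 'pie'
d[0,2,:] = ['movie', 'year', 'management']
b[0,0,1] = 'perspective'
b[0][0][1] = 'perspective'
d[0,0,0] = 'baseball'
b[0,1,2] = 'unit'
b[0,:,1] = ['perspective', 'disaster']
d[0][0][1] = 'fishing'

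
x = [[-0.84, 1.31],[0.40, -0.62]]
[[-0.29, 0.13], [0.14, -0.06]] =x@[[0.21, -0.09], [-0.09, 0.04]]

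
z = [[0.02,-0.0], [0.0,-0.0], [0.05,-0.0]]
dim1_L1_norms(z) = [0.02, 0.0, 0.05]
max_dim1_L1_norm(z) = 0.05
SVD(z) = [[-0.37, 0.0], [0.00, 1.0], [-0.93, 0.0]] @ diag([0.05385164807134504, -0.0]) @ [[-1.00,  -0.00], [0.0,  1.0]]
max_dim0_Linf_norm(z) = 0.05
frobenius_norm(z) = 0.05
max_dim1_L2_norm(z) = 0.05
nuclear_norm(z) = 0.05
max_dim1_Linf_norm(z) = 0.05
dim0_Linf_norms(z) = [0.05, 0.0]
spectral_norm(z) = 0.05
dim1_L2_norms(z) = [0.02, 0.0, 0.05]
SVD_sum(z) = [[0.02, 0.0], [0.0, 0.0], [0.05, 0.0]] + [[-0.00,-0.0],[-0.00,-0.0],[-0.00,-0.0]]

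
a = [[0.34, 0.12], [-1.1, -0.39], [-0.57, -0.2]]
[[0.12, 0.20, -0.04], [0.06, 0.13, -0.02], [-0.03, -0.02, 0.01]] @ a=[[-0.16, -0.06], [-0.11, -0.04], [0.01, 0.00]]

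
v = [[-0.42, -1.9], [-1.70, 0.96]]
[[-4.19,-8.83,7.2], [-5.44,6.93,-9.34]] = v@ [[3.95,-1.29,2.98], [1.33,4.93,-4.45]]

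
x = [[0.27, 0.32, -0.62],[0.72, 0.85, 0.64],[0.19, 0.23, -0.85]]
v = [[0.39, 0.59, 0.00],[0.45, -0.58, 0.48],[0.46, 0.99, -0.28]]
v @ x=[[0.53, 0.63, 0.14], [-0.2, -0.24, -1.06], [0.78, 0.92, 0.59]]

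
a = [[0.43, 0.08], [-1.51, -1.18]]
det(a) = -0.39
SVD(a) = [[-0.20, 0.98], [0.98, 0.2]] @ diag([1.9556898458097405, 0.19767960693170714]) @ [[-0.80, -0.60], [0.60, -0.80]]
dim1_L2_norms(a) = [0.44, 1.92]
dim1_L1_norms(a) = [0.51, 2.69]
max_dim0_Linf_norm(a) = 1.51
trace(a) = -0.75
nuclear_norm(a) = 2.15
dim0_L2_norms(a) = [1.57, 1.18]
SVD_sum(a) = [[0.31, 0.24],[-1.53, -1.15]] + [[0.12, -0.16], [0.02, -0.03]]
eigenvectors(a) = [[0.71, -0.05], [-0.7, 1.0]]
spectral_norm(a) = 1.96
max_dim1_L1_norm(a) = 2.69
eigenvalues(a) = [0.35, -1.1]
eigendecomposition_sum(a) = [[0.37, 0.02], [-0.37, -0.02]] + [[0.06, 0.06], [-1.14, -1.16]]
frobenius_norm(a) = 1.97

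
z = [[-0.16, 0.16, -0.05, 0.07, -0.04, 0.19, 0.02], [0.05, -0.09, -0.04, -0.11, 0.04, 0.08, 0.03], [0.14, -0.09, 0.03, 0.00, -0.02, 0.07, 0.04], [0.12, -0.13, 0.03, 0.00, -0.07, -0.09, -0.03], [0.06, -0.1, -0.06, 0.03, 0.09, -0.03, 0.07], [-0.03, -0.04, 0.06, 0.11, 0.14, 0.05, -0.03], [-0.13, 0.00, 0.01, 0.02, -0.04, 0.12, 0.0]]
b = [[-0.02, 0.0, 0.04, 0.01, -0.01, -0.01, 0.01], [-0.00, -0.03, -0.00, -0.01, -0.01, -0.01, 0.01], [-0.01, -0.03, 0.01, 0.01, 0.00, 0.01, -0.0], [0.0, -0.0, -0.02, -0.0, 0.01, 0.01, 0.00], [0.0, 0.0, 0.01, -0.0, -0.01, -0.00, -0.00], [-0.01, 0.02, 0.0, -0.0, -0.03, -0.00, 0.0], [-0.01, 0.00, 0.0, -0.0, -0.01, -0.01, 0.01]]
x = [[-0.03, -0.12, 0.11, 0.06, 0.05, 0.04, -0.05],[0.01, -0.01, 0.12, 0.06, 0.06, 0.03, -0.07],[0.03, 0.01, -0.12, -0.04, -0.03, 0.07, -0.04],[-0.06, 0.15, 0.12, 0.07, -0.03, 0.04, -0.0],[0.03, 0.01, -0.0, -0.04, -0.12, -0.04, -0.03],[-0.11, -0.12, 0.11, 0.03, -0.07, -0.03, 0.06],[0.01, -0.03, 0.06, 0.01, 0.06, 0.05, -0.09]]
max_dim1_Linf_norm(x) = 0.15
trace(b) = -0.04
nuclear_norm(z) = 1.24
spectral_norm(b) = 0.06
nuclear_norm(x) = 1.01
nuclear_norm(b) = 0.18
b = z @ x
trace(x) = -0.33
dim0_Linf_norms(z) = [0.16, 0.16, 0.06, 0.11, 0.14, 0.19, 0.07]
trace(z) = -0.08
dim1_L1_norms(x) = [0.46, 0.36, 0.34, 0.47, 0.27, 0.53, 0.31]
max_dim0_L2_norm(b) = 0.05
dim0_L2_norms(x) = [0.14, 0.23, 0.27, 0.13, 0.18, 0.12, 0.15]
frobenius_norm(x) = 0.47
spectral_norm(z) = 0.42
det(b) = 0.00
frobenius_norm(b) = 0.09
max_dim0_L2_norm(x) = 0.27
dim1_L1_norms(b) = [0.1, 0.07, 0.07, 0.04, 0.02, 0.06, 0.04]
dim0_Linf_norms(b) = [0.02, 0.03, 0.04, 0.01, 0.03, 0.01, 0.01]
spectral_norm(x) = 0.32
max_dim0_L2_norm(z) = 0.29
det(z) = -0.00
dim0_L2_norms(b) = [0.03, 0.05, 0.05, 0.02, 0.04, 0.02, 0.02]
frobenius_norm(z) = 0.56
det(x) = -0.00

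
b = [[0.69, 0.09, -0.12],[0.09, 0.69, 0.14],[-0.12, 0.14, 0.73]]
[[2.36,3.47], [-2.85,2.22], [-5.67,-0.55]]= b @[[2.66, 4.59],[-3.11, 2.72],[-6.74, -0.52]]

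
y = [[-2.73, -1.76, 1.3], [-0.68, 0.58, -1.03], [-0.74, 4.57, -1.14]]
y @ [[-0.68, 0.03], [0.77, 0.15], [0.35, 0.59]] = [[0.96, 0.42], [0.55, -0.54], [3.62, -0.01]]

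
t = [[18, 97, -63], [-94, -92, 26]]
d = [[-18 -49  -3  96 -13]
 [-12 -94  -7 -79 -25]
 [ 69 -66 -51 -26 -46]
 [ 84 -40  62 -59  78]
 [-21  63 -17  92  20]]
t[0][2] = -63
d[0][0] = -18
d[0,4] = -13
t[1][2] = 26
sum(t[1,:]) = -160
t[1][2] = 26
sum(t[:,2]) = -37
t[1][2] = 26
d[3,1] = -40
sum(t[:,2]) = -37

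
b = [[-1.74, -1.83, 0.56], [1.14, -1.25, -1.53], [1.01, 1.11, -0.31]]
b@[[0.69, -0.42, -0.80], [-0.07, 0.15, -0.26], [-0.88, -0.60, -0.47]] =[[-1.57, 0.12, 1.6], [2.22, 0.25, 0.13], [0.89, -0.07, -0.95]]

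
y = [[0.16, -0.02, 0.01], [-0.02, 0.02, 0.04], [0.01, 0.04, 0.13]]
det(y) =0.000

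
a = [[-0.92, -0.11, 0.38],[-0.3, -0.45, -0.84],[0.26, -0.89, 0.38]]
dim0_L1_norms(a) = [1.48, 1.45, 1.6]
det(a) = 1.00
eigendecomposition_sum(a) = [[(0.04+0j), -0.10+0.00j, (0.16+0j)], [-0.10+0.00j, (0.27-0j), (-0.43+0j)], [0.16+0.00j, -0.44+0.00j, (0.69+0j)]] + [[(-0.48+0.05j), (-0+0.41j), 0.11+0.24j],[-0.10-0.42j, (-0.36+0.04j), (-0.2+0.12j)],[(0.05-0.28j), -0.23-0.07j, (-0.15+0.02j)]] + [[(-0.48-0.05j),(-0-0.41j),(0.11-0.24j)], [(-0.1+0.42j),(-0.36-0.04j),-0.20-0.12j], [0.05+0.28j,(-0.23+0.07j),-0.15-0.02j]]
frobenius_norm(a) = 1.73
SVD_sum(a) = [[-0.39, -0.53, 0.04],[-0.29, -0.40, 0.03],[-0.35, -0.47, 0.03]] + [[-0.42, 0.3, -0.16], [-0.19, 0.13, -0.07], [0.63, -0.45, 0.25]] + [[-0.11, 0.12, 0.51], [0.18, -0.19, -0.79], [-0.02, 0.02, 0.10]]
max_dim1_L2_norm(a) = 1.0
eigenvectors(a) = [[-0.19+0.00j,(-0.68+0j),(-0.68-0j)],[0.52+0.00j,(-0.07-0.61j),-0.07+0.61j],[(-0.83+0j),0.11-0.38j,(0.11+0.38j)]]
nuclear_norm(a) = 3.00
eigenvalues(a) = [(1+0j), (-0.99+0.12j), (-0.99-0.12j)]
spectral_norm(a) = 1.01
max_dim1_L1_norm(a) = 1.59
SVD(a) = [[-0.65, 0.54, 0.54], [-0.49, 0.24, -0.84], [-0.58, -0.81, 0.11]] @ diag([1.0051790698086733, 1.0005291984321019, 0.996823134113262]) @ [[0.59, 0.80, -0.06], [-0.78, 0.55, -0.31], [-0.21, 0.22, 0.95]]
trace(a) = -0.99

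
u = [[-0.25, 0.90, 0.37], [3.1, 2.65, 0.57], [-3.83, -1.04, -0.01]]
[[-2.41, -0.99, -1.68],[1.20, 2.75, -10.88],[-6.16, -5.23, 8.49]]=u@[[2.2, 1.76, -1.72], [-2.18, -1.47, -1.82], [0.27, 2.09, -1.28]]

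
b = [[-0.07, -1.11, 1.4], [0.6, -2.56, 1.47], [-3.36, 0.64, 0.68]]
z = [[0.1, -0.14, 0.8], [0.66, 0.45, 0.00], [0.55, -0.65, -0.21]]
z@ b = [[-2.78, 0.76, 0.48], [0.22, -1.88, 1.59], [0.28, 0.92, -0.33]]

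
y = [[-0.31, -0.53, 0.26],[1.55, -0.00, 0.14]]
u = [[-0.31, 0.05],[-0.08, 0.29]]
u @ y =[[0.17, 0.16, -0.07],[0.47, 0.04, 0.02]]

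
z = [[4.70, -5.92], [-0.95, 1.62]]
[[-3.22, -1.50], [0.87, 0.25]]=z@[[-0.03,  -0.47], [0.52,  -0.12]]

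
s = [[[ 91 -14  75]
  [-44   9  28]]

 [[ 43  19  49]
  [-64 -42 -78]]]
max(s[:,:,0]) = 91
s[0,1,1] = 9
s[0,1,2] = 28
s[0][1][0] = -44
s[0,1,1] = 9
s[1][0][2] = 49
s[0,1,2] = 28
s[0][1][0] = -44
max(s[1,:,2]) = 49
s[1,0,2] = 49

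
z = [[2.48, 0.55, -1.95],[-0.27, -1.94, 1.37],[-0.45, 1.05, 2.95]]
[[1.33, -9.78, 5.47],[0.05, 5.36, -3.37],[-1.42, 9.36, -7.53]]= z @ [[0.35, -1.43, 0.26], [-0.3, -0.38, -0.06], [-0.32, 3.09, -2.49]]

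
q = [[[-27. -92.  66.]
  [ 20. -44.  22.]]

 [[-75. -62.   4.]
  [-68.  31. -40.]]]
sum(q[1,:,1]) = -31.0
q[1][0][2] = 4.0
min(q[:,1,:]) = -68.0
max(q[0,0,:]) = 66.0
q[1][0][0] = -75.0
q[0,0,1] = -92.0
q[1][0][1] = -62.0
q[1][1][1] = 31.0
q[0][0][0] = -27.0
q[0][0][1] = -92.0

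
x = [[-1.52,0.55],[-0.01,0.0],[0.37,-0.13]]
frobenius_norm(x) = 1.66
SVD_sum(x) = [[-1.52, 0.55], [-0.01, 0.0], [0.37, -0.13]] + [[0.00, 0.00], [-0.0, -0.00], [0.00, 0.00]]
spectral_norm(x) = 1.66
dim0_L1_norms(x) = [1.9, 0.68]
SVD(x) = [[-0.97, 0.17], [-0.01, -0.69], [0.24, 0.7]] @ diag([1.663362821048456, 0.00491177704334783]) @ [[0.94, -0.34], [0.34, 0.94]]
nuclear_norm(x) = 1.67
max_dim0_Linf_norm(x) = 1.52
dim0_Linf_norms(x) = [1.52, 0.55]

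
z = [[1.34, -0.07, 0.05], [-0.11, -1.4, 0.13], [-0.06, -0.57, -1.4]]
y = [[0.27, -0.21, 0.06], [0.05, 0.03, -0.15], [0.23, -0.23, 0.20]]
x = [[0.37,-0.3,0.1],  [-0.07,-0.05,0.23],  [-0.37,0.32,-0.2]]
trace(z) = -1.46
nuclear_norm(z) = 4.23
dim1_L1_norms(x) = [0.77, 0.35, 0.89]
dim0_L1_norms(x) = [0.81, 0.67, 0.53]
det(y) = 0.00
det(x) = 0.00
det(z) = 2.74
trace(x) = 0.12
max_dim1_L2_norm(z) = 1.51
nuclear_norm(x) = 0.98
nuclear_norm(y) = 0.70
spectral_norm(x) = 0.72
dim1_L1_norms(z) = [1.46, 1.64, 2.03]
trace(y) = 0.50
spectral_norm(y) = 0.51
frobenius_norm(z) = 2.47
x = z @ y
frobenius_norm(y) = 0.54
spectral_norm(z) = 1.67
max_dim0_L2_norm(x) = 0.53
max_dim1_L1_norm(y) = 0.66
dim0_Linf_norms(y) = [0.27, 0.23, 0.2]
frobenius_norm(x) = 0.76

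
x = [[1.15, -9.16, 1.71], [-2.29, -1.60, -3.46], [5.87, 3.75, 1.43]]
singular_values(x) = [10.21, 6.97, 2.38]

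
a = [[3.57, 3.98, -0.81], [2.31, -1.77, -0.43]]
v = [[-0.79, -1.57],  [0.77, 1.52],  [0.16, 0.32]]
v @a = [[-6.45, -0.37, 1.32], [6.26, 0.37, -1.28], [1.31, 0.07, -0.27]]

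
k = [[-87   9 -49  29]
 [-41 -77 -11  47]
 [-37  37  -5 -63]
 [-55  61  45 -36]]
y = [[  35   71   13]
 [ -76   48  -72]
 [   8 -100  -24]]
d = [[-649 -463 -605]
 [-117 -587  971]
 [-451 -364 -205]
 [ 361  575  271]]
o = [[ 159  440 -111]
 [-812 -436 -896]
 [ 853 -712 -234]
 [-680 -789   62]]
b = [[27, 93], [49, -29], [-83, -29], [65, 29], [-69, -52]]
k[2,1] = 37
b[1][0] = 49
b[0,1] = 93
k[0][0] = -87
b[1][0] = 49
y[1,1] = 48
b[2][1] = -29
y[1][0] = -76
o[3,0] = -680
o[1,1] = -436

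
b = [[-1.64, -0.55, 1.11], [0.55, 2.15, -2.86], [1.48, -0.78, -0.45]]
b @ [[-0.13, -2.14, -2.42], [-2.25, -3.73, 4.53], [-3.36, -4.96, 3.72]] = [[-2.28,0.06,5.61], [4.7,4.99,-2.23], [3.07,1.97,-8.79]]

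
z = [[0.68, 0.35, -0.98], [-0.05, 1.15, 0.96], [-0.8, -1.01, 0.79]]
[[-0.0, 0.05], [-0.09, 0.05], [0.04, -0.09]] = z @ [[-0.02,-0.12],[-0.05,0.11],[-0.03,-0.09]]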